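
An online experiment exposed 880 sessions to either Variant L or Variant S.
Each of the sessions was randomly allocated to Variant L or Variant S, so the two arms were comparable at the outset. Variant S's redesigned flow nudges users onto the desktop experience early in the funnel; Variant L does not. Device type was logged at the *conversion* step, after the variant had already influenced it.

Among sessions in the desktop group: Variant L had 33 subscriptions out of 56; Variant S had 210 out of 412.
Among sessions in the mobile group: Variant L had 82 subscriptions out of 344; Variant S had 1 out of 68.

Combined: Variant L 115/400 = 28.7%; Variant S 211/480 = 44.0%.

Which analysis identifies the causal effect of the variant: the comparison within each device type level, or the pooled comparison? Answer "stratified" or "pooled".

Variant L is higher inside every device type stratum but Variant S is higher in aggregate. Whether to stratify depends on how device type relates to the variant.
Device type lies on the pathway variant → device type → outcome, so adjusting for it blocks the indirect effect. For the total causal effect of variant, use the unadjusted pooled rates.
Pooled: Variant L 28.7% vs Variant S 44.0%; Variant S is higher overall.

pooled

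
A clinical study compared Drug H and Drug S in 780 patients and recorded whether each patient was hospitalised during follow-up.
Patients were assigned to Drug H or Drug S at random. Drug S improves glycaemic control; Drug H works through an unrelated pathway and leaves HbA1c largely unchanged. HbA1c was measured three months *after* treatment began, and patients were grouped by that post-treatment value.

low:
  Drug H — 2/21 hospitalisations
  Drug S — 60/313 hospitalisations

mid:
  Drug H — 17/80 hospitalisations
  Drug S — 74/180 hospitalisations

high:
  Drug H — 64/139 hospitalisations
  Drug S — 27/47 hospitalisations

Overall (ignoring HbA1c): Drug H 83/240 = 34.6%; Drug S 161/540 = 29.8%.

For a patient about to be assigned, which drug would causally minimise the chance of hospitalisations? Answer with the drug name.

Drug S

HbA1c is downstream of the drug. One should not condition on a consequence of treatment, so the overall rates are the right comparison.
Pooled: Drug H 34.6% vs Drug S 29.8%; Drug S is lower overall.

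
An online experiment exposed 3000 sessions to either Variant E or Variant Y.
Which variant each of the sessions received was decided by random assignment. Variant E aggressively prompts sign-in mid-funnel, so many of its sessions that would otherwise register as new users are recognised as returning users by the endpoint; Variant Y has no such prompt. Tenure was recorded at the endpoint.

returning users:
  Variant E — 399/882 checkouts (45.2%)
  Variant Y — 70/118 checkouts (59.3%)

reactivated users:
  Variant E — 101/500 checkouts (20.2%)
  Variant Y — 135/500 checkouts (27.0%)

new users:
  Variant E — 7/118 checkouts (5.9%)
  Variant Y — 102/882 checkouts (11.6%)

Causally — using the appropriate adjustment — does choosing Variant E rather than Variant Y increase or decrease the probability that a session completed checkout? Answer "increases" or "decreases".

increases

Within every user tenure level Variant Y has the higher rate, yet pooled Variant E does — Simpson's reversal.
User tenure here is a post-treatment variable shaped by the variant; conditioning on it would introduce bias rather than remove it. The overall comparison is the causal one.
Pooled: Variant E 33.8% vs Variant Y 20.5%; Variant E is higher overall.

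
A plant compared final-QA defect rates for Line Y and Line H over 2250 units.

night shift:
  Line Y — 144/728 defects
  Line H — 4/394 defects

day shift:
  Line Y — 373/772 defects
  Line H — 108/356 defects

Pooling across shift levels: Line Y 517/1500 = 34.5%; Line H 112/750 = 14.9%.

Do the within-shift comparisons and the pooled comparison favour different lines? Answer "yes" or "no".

no

Within each shift level (night shift 19.8% vs 1.0%; day shift 48.3% vs 30.3%), Line H has the lower rate every time. Pooled: 34.5% vs 14.9% — Line H has the lower rate overall. They agree.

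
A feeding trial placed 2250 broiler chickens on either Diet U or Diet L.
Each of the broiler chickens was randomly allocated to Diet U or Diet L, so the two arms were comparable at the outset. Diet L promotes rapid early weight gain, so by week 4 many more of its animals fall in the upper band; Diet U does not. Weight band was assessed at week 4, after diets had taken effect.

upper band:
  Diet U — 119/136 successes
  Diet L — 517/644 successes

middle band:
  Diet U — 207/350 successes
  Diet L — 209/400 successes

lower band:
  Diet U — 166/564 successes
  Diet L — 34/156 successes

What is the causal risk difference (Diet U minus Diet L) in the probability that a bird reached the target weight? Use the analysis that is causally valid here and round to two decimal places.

-0.16

The week-4 weight band-specific comparison favours Diet U throughout, but the pooled figures favour Diet L. The question is whether to condition on week-4 weight band.
The distribution of week-4 weight band is itself part of what the diet does — it is an intermediate outcome. Holding it fixed would remove that part of the effect; the total effect is the pooled difference.
The causal difference is the pooled difference: 0.469 − 0.633 = -0.165.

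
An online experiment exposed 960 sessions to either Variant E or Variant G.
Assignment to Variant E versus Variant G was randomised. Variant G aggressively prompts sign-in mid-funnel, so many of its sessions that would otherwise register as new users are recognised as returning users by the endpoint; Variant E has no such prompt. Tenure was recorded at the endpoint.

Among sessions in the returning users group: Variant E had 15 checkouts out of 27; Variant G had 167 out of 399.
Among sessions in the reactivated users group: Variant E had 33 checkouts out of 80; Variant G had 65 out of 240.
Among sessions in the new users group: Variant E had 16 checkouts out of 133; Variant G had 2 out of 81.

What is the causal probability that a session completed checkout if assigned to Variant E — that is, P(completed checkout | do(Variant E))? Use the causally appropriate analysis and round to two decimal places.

Variant E is higher inside every user tenure stratum but Variant G is higher in aggregate. Whether to stratify depends on how user tenure relates to the variant.
User tenure is recorded after the variant and is itself shifted by it — it sits on the causal path from variant to outcome. Conditioning on a mediator would strip out part of the effect we want; the pooled comparison gives the total causal effect.
So P(outcome | do(Variant E)) is just the pooled rate for Variant E: 64/240 = 0.267.

0.27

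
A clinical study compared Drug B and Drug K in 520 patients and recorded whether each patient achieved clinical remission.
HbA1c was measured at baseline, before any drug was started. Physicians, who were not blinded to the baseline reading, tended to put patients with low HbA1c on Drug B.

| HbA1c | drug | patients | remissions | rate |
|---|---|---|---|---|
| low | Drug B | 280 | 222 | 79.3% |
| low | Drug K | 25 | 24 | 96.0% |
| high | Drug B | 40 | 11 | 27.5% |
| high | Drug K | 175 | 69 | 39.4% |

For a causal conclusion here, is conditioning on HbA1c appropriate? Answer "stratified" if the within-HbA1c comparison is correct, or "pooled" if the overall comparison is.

The stratified and pooled comparisons disagree (Drug K wins within each HbA1c; Drug B wins overall), so the answer turns on the causal role of HbA1c.
Since HbA1c is a pre-existing factor (not a product of the drug) and it affects the outcome on its own, it is a confounder. The stratified rates, not the pooled rate, identify the causal effect.
Within each level — low: 79.3% vs 96.0%; high: 27.5% vs 39.4% — Drug K is higher every time.

stratified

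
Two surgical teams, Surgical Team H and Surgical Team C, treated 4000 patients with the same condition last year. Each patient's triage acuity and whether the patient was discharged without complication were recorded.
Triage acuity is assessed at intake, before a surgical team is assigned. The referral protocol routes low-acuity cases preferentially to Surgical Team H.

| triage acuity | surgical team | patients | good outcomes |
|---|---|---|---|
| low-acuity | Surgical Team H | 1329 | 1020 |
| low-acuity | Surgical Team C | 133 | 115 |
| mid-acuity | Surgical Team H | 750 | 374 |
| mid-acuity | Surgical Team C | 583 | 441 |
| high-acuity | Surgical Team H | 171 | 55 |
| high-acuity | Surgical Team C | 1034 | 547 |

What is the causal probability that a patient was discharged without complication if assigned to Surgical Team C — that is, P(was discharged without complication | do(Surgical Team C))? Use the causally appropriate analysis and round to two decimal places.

0.73

Here triage acuity is a common cause — it drives both which surgical team a case falls under and the outcome. The crude comparison mixes populations; the stratum-specific rates are the causally relevant ones.
Standardising Surgical Team C to the population triage acuity mix: 0.365·115/133 + 0.333·441/583 + 0.301·547/1034 = 0.727.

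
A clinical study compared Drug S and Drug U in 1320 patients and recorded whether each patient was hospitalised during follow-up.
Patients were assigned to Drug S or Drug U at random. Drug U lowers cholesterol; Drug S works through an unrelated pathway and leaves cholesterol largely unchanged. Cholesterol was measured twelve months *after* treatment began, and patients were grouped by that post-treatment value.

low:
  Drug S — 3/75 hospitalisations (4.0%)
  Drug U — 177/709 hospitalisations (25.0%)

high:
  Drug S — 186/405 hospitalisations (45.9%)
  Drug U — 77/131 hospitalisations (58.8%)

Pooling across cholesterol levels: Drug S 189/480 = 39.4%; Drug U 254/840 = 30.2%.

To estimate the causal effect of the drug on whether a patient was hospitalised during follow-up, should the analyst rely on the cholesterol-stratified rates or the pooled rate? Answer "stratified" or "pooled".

pooled

Stratifying would compare drugs among patients the drugs themselves sorted into cholesterol groups — a form of selection on an intermediate. The unconditioned pooled rates give the total causal effect.
Pooled: Drug S 39.4% vs Drug U 30.2%; Drug U is lower overall.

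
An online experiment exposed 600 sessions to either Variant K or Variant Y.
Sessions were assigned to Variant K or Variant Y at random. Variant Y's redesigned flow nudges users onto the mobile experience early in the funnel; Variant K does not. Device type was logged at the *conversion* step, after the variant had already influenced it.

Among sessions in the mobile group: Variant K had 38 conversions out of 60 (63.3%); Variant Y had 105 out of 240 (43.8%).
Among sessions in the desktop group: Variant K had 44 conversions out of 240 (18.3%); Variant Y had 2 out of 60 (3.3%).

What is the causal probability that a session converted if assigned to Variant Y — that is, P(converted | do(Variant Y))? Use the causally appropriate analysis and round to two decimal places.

0.36

The device type-specific comparison favours Variant K throughout, but the pooled figures favour Variant Y. The question is whether to condition on device type.
Because the variant influences device type, device type is a post-treatment mediator, not a confounder. Stratifying on it would bias the estimate; the causal effect is the crude pooled difference.
So P(outcome | do(Variant Y)) is just the pooled rate for Variant Y: 107/300 = 0.357.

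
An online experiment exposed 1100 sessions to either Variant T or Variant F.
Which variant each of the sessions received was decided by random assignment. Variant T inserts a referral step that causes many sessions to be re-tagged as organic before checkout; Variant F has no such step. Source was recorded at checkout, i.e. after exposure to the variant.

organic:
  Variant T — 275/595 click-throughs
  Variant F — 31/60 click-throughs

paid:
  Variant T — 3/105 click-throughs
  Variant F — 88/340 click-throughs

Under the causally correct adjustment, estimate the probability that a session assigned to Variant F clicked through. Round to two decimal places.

0.30

The traffic source-specific comparison favours Variant F throughout, but the pooled figures favour Variant T. The question is whether to condition on traffic source.
Traffic source here is a post-treatment variable shaped by the variant; conditioning on it would introduce bias rather than remove it. The overall comparison is the causal one.
So P(outcome | do(Variant F)) is just the pooled rate for Variant F: 119/400 = 0.297.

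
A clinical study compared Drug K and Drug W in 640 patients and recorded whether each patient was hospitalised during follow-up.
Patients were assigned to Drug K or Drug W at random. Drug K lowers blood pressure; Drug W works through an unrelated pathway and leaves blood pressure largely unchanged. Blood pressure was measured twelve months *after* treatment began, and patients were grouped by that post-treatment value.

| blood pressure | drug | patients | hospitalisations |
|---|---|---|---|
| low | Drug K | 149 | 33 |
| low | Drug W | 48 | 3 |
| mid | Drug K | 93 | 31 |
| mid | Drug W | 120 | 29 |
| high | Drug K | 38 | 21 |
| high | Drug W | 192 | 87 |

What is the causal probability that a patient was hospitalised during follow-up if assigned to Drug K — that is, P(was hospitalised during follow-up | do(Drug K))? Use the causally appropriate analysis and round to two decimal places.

Drug W is lower inside every blood pressure stratum but Drug K is lower in aggregate. Whether to stratify depends on how blood pressure relates to the drug.
Stratifying would compare drugs among patients the drugs themselves sorted into blood pressure groups — a form of selection on an intermediate. The unconditioned pooled rates give the total causal effect.
So P(outcome | do(Drug K)) is just the pooled rate for Drug K: 85/280 = 0.304.

0.30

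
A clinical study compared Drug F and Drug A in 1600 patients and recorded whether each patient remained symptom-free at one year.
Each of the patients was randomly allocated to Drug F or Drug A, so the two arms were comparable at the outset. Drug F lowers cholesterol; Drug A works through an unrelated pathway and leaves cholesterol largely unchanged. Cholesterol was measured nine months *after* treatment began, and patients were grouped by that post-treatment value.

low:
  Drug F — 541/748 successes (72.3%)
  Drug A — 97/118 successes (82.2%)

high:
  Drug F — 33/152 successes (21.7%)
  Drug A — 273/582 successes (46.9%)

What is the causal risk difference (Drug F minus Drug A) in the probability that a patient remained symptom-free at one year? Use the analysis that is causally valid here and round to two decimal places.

The stratified and pooled comparisons disagree (Drug A wins within each cholesterol; Drug F wins overall), so the answer turns on the causal role of cholesterol.
Stratifying would compare drugs among patients the drugs themselves sorted into cholesterol groups — a form of selection on an intermediate. The unconditioned pooled rates give the total causal effect.
The causal difference is the pooled difference: 0.638 − 0.529 = +0.109.

+0.11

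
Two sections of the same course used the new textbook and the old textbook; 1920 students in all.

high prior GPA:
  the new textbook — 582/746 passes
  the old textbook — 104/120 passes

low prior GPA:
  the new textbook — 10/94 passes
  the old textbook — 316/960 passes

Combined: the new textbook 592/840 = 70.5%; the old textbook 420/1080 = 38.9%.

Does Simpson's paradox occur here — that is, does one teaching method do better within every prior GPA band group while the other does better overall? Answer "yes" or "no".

Within each prior GPA band level (high prior GPA 78.0% vs 86.7%; low prior GPA 10.6% vs 32.9%), the old textbook has the higher rate every time. Pooled: 70.5% vs 38.9% — the new textbook has the higher rate overall. The two comparisons disagree.

yes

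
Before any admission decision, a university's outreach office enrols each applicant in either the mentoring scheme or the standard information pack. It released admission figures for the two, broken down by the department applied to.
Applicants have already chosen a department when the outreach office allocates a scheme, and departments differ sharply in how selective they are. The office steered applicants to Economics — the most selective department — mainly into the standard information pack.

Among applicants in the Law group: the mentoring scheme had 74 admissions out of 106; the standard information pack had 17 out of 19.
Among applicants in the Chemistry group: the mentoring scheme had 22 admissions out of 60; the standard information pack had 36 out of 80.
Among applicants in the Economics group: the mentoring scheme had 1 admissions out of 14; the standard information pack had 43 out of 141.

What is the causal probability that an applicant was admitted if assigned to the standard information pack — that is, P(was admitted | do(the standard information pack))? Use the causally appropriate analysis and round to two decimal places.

The imbalance in department arose from how applicants were allocated, not from anything the outreach scheme did; and department independently affects the outcome. The pooled gap is confounded — condition on department.
Standardising the standard information pack to the population department mix: 0.298·17/19 + 0.333·36/80 + 0.369·43/141 = 0.529.

0.53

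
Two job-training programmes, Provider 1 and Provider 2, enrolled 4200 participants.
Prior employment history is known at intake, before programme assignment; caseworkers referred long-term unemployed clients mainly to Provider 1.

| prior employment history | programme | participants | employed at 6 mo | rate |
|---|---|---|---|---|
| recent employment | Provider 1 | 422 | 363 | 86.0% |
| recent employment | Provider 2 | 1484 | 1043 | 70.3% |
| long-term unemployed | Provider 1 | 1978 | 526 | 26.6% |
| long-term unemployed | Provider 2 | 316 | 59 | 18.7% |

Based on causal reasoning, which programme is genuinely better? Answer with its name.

The stratified and pooled comparisons disagree (Provider 1 wins within each prior employment history; Provider 2 wins overall), so the answer turns on the causal role of prior employment history.
Prior employment history differs across programmes for reasons unrelated to any effect of the programme itself, and it separately predicts the outcome — a classic confounder. We must compare within prior employment history levels.
Within each level — recent employment: 86.0% vs 70.3%; long-term unemployed: 26.6% vs 18.7% — Provider 1 is higher every time.

Provider 1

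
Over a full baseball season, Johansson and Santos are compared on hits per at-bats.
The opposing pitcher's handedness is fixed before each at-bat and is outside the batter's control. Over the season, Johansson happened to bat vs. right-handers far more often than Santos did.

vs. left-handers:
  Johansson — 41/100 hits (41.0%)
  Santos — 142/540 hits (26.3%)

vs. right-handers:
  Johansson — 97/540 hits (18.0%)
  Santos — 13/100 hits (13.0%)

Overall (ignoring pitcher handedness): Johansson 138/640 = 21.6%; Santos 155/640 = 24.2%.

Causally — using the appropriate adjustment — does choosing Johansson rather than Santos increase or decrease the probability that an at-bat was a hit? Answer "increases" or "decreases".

increases

The stratified and pooled comparisons disagree (Johansson wins within each pitcher handedness; Santos wins overall), so the answer turns on the causal role of pitcher handedness.
Since pitcher handedness is a pre-existing factor (not a product of the player) and it affects the outcome on its own, it is a confounder. The stratified rates, not the pooled rate, identify the causal effect.
Within each level — vs. left-handers: 41.0% vs 26.3%; vs. right-handers: 18.0% vs 13.0% — Johansson is higher every time.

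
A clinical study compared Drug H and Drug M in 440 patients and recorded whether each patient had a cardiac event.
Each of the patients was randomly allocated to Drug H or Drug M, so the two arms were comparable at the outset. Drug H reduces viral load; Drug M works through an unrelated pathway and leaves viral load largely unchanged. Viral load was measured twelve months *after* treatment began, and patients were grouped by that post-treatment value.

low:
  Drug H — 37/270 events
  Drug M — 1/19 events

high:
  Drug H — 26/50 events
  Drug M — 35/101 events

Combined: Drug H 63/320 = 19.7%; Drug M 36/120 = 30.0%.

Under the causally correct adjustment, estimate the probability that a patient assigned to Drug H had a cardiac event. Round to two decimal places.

Within every viral load level Drug M has the lower rate, yet pooled Drug H does — Simpson's reversal.
The distribution of viral load is itself part of what the drug does — it is an intermediate outcome. Holding it fixed would remove that part of the effect; the total effect is the pooled difference.
So P(outcome | do(Drug H)) is just the pooled rate for Drug H: 63/320 = 0.197.

0.20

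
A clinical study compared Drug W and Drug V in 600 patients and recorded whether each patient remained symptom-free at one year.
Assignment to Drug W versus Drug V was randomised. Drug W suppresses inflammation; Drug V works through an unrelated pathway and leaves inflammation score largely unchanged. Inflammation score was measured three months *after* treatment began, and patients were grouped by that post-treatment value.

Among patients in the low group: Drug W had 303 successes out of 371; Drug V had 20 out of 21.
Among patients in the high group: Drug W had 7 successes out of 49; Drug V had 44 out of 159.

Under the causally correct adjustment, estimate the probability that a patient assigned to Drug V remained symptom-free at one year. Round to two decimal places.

0.36

Inflammation score is recorded after the drug and is itself shifted by it — it sits on the causal path from drug to outcome. Conditioning on a mediator would strip out part of the effect we want; the pooled comparison gives the total causal effect.
So P(outcome | do(Drug V)) is just the pooled rate for Drug V: 64/180 = 0.356.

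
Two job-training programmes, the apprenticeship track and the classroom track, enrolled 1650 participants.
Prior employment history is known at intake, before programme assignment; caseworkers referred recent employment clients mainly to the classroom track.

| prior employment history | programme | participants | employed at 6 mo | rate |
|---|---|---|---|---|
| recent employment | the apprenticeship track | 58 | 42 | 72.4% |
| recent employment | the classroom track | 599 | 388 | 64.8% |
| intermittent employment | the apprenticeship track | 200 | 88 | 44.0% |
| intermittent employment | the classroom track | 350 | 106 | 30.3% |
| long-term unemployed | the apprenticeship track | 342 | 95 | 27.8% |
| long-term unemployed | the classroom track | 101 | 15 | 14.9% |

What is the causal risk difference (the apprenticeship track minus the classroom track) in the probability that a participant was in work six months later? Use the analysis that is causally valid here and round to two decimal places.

+0.11

Within every prior employment history level the apprenticeship track has the higher rate, yet pooled the classroom track does — Simpson's reversal.
Prior employment history satisfies the back-door criterion: it is not a descendant of the programme, and it blocks the spurious path from programme to outcome. Adjusting for it (i.e., using the within-prior employment history rates) gives the causal effect.
Adjusting over the population distribution of prior employment history: 0.398·(0.724−0.648) + 0.333·(0.440−0.303) + 0.268·(0.278−0.149) = +0.111.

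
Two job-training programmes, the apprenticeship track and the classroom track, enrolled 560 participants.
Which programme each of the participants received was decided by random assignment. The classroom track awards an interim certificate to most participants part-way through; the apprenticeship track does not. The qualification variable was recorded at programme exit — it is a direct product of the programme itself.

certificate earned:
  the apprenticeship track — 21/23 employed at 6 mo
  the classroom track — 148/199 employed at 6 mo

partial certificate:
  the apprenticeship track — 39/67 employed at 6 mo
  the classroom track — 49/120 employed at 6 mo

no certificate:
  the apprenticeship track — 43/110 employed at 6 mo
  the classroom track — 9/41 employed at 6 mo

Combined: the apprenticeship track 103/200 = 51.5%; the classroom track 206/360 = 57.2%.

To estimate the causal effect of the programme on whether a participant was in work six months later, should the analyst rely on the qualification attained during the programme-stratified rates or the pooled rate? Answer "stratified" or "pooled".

pooled

Because the programme influences qualification attained during the programme, qualification attained during the programme is a post-treatment mediator, not a confounder. Stratifying on it would bias the estimate; the causal effect is the crude pooled difference.
Pooled: the apprenticeship track 51.5% vs the classroom track 57.2%; the classroom track is higher overall.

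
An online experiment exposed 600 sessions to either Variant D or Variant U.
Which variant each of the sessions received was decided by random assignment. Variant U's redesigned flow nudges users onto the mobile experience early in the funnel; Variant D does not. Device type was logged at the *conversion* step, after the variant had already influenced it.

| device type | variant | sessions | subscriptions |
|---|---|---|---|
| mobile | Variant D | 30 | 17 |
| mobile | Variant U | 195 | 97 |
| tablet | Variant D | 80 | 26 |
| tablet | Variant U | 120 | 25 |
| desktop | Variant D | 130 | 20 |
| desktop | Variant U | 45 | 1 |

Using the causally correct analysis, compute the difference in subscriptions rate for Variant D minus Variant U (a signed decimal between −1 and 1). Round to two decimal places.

-0.08

The distribution of device type is itself part of what the variant does — it is an intermediate outcome. Holding it fixed would remove that part of the effect; the total effect is the pooled difference.
The causal difference is the pooled difference: 0.263 − 0.342 = -0.079.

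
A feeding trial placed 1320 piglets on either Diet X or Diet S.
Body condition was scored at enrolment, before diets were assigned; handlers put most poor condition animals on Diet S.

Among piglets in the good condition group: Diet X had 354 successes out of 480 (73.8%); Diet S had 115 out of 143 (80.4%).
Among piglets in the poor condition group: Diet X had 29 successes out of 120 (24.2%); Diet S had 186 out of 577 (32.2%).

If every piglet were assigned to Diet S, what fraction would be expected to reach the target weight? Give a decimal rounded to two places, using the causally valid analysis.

The starting body condition-specific comparison favours Diet S throughout, but the pooled figures favour Diet X. The question is whether to condition on starting body condition.
Starting body condition differs across diets for reasons unrelated to any effect of the diet itself, and it separately predicts the outcome — a classic confounder. We must compare within starting body condition levels.
Standardising Diet S to the population starting body condition mix: 0.472·115/143 + 0.528·186/577 = 0.550.

0.55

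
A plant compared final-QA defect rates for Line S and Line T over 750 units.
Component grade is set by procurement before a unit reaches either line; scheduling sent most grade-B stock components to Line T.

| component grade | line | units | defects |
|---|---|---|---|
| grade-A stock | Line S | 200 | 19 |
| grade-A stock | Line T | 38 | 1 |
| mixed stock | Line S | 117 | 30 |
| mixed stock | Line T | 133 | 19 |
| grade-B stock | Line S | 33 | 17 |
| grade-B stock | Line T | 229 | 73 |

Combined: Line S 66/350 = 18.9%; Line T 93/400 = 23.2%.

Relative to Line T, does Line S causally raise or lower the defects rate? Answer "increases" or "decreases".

Within every component grade level Line T has the lower rate, yet pooled Line S does — Simpson's reversal.
Component grade differs across lines for reasons unrelated to any effect of the line itself, and it separately predicts the outcome — a classic confounder. We must compare within component grade levels.
Within each level — grade-A stock: 9.5% vs 2.6%; mixed stock: 25.6% vs 14.3%; grade-B stock: 51.5% vs 31.9% — Line T is lower every time.

increases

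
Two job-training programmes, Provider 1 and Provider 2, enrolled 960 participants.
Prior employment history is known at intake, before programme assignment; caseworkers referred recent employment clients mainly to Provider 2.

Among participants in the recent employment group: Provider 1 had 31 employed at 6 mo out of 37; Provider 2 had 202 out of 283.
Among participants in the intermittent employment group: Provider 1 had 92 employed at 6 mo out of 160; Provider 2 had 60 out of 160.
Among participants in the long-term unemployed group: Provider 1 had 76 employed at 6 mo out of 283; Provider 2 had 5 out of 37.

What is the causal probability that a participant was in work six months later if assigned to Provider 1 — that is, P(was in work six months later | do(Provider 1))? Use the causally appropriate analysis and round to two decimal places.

0.56

Since prior employment history is a pre-existing factor (not a product of the programme) and it affects the outcome on its own, it is a confounder. The stratified rates, not the pooled rate, identify the causal effect.
Standardising Provider 1 to the population prior employment history mix: 0.333·31/37 + 0.333·92/160 + 0.333·76/283 = 0.560.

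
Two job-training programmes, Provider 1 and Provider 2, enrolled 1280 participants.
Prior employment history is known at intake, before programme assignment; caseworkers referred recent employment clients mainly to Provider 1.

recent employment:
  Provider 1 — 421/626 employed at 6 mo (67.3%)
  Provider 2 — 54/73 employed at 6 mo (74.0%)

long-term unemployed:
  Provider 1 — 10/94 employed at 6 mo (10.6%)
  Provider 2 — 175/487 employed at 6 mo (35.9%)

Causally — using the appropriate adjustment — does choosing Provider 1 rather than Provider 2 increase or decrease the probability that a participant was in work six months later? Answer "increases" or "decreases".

Prior employment history is set before the programme has any effect — it is not caused by the programme — and it independently drives the outcome. That makes it a confounder, so the causal comparison is within prior employment history levels.
Within each level — recent employment: 67.3% vs 74.0%; long-term unemployed: 10.6% vs 35.9% — Provider 2 is higher every time.

decreases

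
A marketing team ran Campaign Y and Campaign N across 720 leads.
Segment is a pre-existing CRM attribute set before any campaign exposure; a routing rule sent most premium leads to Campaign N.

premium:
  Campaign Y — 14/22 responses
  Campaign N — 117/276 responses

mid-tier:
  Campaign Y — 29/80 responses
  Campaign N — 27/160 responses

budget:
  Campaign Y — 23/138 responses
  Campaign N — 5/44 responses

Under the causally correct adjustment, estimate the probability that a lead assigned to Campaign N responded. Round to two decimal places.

Nothing the campaign does changes customer segment; the imbalance is an allocation artefact. With customer segment also predicting the outcome, the pooled figure is confounded, and the within-stratum comparison is the causal one.
Standardising Campaign N to the population customer segment mix: 0.414·117/276 + 0.333·27/160 + 0.253·5/44 = 0.260.

0.26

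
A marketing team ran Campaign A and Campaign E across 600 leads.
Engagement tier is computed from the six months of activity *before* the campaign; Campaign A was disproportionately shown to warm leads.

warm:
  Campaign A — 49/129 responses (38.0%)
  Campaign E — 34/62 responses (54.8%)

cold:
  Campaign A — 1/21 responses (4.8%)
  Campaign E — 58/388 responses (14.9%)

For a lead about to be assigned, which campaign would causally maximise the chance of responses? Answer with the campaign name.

The imbalance in engagement tier arose from how leads were allocated, not from anything the campaign did; and engagement tier independently affects the outcome. The pooled gap is confounded — condition on engagement tier.
Within each level — warm: 38.0% vs 54.8%; cold: 4.8% vs 14.9% — Campaign E is higher every time.

Campaign E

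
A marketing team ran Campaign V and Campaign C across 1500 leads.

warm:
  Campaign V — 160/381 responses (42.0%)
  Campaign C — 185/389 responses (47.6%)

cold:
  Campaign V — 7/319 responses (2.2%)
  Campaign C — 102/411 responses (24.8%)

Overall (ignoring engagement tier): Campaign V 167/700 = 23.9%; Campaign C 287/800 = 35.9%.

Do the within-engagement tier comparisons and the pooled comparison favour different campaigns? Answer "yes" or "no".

Within each engagement tier level (warm 42.0% vs 47.6%; cold 2.2% vs 24.8%), Campaign C has the higher rate every time. Pooled: 23.9% vs 35.9% — Campaign C has the higher rate overall. They agree.

no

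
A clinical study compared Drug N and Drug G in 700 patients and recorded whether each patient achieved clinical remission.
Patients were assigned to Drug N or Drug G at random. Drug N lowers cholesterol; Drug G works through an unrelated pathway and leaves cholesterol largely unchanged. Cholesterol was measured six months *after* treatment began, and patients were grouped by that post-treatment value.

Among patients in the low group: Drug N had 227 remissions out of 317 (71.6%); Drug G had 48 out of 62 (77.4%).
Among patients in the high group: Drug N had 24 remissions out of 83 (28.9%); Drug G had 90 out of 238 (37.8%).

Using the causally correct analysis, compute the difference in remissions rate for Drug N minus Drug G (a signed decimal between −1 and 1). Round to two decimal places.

Stratifying would compare drugs among patients the drugs themselves sorted into cholesterol groups — a form of selection on an intermediate. The unconditioned pooled rates give the total causal effect.
The causal difference is the pooled difference: 0.627 − 0.460 = +0.168.

+0.17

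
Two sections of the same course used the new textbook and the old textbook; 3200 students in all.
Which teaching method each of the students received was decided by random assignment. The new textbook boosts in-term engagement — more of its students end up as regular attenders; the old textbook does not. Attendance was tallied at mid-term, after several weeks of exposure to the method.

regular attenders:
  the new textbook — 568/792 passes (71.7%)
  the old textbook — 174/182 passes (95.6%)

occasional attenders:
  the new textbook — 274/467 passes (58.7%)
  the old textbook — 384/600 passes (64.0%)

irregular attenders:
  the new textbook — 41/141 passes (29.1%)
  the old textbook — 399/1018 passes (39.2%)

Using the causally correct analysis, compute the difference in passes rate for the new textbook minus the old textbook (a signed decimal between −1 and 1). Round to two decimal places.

+0.10

Stratifying would compare teaching methods among students the teaching methods themselves sorted into mid-term attendance groups — a form of selection on an intermediate. The unconditioned pooled rates give the total causal effect.
The causal difference is the pooled difference: 0.631 − 0.532 = +0.099.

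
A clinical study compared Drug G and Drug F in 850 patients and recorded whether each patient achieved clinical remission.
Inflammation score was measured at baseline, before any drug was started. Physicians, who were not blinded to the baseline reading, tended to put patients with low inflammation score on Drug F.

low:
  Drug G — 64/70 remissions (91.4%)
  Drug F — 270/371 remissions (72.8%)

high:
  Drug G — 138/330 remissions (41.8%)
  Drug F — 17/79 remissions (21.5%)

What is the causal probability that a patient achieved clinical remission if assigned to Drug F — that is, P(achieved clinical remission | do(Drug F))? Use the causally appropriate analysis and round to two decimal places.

0.48

Inflammation score differs across drugs for reasons unrelated to any effect of the drug itself, and it separately predicts the outcome — a classic confounder. We must compare within inflammation score levels.
Standardising Drug F to the population inflammation score mix: 0.519·270/371 + 0.481·17/79 = 0.481.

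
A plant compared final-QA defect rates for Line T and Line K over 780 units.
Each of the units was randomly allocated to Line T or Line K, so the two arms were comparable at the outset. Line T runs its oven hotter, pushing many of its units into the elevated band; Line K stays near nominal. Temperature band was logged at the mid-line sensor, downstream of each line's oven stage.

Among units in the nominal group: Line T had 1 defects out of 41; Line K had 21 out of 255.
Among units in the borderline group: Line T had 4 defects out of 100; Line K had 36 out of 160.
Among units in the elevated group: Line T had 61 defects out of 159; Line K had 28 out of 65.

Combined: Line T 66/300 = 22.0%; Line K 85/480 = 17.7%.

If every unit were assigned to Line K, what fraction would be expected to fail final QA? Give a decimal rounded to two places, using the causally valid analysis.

Within every in-process temperature band level Line T has the lower rate, yet pooled Line K does — Simpson's reversal.
In-process temperature band is downstream of the line. One should not condition on a consequence of treatment, so the overall rates are the right comparison.
So P(outcome | do(Line K)) is just the pooled rate for Line K: 85/480 = 0.177.

0.18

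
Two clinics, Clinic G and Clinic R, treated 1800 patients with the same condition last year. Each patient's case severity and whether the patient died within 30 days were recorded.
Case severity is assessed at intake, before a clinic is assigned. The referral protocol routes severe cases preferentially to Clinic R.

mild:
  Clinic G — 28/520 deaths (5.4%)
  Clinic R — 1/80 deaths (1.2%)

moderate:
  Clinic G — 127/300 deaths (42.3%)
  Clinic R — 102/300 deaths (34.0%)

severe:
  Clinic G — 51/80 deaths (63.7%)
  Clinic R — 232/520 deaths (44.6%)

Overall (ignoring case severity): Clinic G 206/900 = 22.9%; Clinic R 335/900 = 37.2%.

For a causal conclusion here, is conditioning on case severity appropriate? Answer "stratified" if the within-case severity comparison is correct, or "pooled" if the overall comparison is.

stratified

Within every case severity level Clinic R has the lower rate, yet pooled Clinic G does — Simpson's reversal.
Since case severity is a pre-existing factor (not a product of the clinic) and it affects the outcome on its own, it is a confounder. The stratified rates, not the pooled rate, identify the causal effect.
Within each level — mild: 5.4% vs 1.2%; moderate: 42.3% vs 34.0%; severe: 63.7% vs 44.6% — Clinic R is lower every time.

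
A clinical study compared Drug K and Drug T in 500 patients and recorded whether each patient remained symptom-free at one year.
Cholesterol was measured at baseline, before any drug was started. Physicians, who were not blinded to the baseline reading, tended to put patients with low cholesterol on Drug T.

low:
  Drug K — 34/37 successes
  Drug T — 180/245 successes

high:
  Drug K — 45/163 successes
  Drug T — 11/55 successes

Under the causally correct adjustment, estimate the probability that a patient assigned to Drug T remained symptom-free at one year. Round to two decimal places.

Cholesterol differs across drugs for reasons unrelated to any effect of the drug itself, and it separately predicts the outcome — a classic confounder. We must compare within cholesterol levels.
Standardising Drug T to the population cholesterol mix: 0.564·180/245 + 0.436·11/55 = 0.502.

0.50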